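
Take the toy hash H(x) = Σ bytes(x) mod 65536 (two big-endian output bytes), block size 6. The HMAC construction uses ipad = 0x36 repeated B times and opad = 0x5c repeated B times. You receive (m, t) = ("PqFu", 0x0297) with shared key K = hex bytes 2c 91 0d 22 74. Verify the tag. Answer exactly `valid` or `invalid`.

Key hex bytes 2c 91 0d 22 74 is 5 bytes ≤ B = 6; zero-pad to 6 bytes: K' = 2c 91 0d 22 74 00.
K' ⊕ ipad = 1a a7 3b 14 42 36; K' ⊕ opad = 70 cd 51 7e 28 5c.
Inner hash: sum = 26+167+59+20+66+54+80+113+70+117 = 772 → 03 04.
Outer hash (recomputed tag): sum = 112+205+81+126+40+92+3+4 = 663 → 02 97.
Recomputed tag = 0297; claimed = 0297 → match.

valid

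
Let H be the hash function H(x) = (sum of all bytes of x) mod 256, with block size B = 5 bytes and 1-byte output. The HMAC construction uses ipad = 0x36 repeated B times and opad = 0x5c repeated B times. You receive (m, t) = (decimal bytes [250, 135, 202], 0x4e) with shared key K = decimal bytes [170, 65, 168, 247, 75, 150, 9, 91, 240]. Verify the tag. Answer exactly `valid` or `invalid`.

Key decimal bytes [170, 65, 168, 247, 75, 150, 9, 91, 240] = aa 41 a8 f7 4b 96 09 5b f0 is 9 bytes > B = 5, so hash it first: H(key) = bf, then zero-pad to 5 bytes: K' = bf 00 00 00 00.
K' ⊕ ipad = 89 36 36 36 36; K' ⊕ opad = e3 5c 5c 5c 5c.
Inner hash: sum = 137+54+54+54+54+250+135+202 = 940; mod 256 = 172 → ac.
Outer hash (recomputed tag): sum = 227+92+92+92+92+172 = 767; mod 256 = 255 → ff.
Recomputed tag = ff; claimed = 4e → mismatch.

invalid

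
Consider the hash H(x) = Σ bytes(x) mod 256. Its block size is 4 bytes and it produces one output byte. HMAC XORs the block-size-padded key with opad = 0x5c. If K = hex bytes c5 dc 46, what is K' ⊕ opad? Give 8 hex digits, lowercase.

Key hex bytes c5 dc 46 is 3 bytes ≤ B = 4; zero-pad to 4 bytes: K' = c5 dc 46 00.
XOR each byte with 0x5c: c5⊕5c=99, dc⊕5c=80, 46⊕5c=1a, 00⊕5c=5c.

99801a5c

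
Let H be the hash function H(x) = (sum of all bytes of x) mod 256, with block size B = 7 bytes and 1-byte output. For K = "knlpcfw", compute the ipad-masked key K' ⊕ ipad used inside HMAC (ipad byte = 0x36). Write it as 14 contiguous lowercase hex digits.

5d585a46555041

Key "knlpcfw" = 6b 6e 6c 70 63 66 77 is exactly B = 7 bytes: K' = 6b 6e 6c 70 63 66 77.
XOR each byte with 0x36: 6b⊕36=5d, 6e⊕36=58, 6c⊕36=5a, 70⊕36=46, 63⊕36=55, 66⊕36=50, 77⊕36=41.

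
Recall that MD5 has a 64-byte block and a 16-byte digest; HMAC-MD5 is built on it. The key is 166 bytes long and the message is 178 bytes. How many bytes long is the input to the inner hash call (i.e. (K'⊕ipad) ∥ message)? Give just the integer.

Key is 166 > 64 bytes, so it is hashed to 16 bytes then zero-padded to 64: |K'| = 64.
Inner input = (K'⊕ipad) ∥ m → 64 + 178 = 242 bytes.

242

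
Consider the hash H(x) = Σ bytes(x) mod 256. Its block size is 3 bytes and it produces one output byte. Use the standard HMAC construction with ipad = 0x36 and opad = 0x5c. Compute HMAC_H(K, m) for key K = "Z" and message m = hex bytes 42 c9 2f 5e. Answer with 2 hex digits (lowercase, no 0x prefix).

2e

Key "Z" = 5a is 1 byte ≤ B = 3; zero-pad to 3 bytes: K' = 5a 00 00.
K' ⊕ ipad = 6c 36 36.  K' ⊕ opad = 06 5c 5c.
Inner input = (K'⊕ipad) ∥ m = 6c 36 36 ∥ 42 c9 2f 5e.
Inner hash: sum = 108+54+54+66+201+47+94 = 624; mod 256 = 112 → 70.
Outer input = (K'⊕opad) ∥ inner = 06 5c 5c ∥ 70.
Outer hash (tag): sum = 6+92+92+112 = 302; mod 256 = 46 → 2e.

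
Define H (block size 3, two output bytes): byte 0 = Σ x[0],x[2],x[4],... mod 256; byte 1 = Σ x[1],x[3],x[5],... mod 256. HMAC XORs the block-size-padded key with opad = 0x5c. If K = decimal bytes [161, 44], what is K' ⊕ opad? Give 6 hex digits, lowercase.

Key decimal bytes [161, 44] = a1 2c is 2 bytes ≤ B = 3; zero-pad to 3 bytes: K' = a1 2c 00.
XOR each byte with 0x5c: a1⊕5c=fd, 2c⊕5c=70, 00⊕5c=5c.

fd705c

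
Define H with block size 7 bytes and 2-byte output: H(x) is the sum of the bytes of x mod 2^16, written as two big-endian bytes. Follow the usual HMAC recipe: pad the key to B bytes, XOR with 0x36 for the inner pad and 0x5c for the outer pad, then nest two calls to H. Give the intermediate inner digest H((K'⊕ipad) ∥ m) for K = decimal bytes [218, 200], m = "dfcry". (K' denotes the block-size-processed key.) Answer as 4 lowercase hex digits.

Key decimal bytes [218, 200] = da c8 is 2 bytes ≤ B = 7; zero-pad to 7 bytes: K' = da c8 00 00 00 00 00.
K' ⊕ ipad = ec fe 36 36 36 36 36.
Inner input = ec fe 36 36 36 36 36 ∥ 64 66 63 72 79.
Inner hash: sum = 236+254+54+54+54+54+54+100+102+99+114+121 = 1296 → 05 10.

0510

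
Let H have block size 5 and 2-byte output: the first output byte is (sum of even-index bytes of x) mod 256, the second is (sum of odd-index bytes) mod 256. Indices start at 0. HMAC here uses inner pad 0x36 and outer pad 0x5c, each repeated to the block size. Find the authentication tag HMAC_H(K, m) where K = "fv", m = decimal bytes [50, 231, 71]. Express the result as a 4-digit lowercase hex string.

e129

Key "fv" = 66 76 is 2 bytes ≤ B = 5; zero-pad to 5 bytes: K' = 66 76 00 00 00.
K' ⊕ ipad = 50 40 36 36 36.  K' ⊕ opad = 3a 2a 5c 5c 5c.
Inner input = (K'⊕ipad) ∥ m = 50 40 36 36 36 ∥ 32 e7 47.
Inner hash: even-index sum = 419 mod 256 = 163; odd-index sum = 239 mod 256 = 239 → a3 ef.
Outer input = (K'⊕opad) ∥ inner = 3a 2a 5c 5c 5c ∥ a3 ef.
Outer hash (tag): even-index sum = 481 mod 256 = 225; odd-index sum = 297 mod 256 = 41 → e1 29.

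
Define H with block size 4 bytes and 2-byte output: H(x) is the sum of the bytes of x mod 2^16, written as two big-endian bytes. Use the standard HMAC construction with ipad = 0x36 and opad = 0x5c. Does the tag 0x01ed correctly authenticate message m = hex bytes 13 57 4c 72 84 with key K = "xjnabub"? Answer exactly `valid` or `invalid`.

Key "xjnabub" = 78 6a 6e 61 62 75 62 is 7 bytes > B = 4, so hash it first: H(key) = 02 ea, then zero-pad to 4 bytes: K' = 02 ea 00 00.
K' ⊕ ipad = 34 dc 36 36; K' ⊕ opad = 5e b6 5c 5c.
Inner hash: sum = 52+220+54+54+19+87+76+114+132 = 808 → 03 28.
Outer hash (recomputed tag): sum = 94+182+92+92+3+40 = 503 → 01 f7.
Recomputed tag = 01f7; claimed = 01ed → mismatch.

invalid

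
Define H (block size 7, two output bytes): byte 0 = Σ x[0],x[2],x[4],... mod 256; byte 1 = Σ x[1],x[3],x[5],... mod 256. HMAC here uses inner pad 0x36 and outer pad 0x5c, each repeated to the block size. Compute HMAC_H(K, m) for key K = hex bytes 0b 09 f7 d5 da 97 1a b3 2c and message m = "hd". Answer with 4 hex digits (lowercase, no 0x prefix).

Key hex bytes 0b 09 f7 d5 da 97 1a b3 2c is 9 bytes > B = 7, so hash it first: H(key) = 22 28, then zero-pad to 7 bytes: K' = 22 28 00 00 00 00 00.
K' ⊕ ipad = 14 1e 36 36 36 36 36.  K' ⊕ opad = 7e 74 5c 5c 5c 5c 5c.
Inner input = (K'⊕ipad) ∥ m = 14 1e 36 36 36 36 36 ∥ 68 64.
Inner hash: even-index sum = 282 mod 256 = 26; odd-index sum = 242 mod 256 = 242 → 1a f2.
Outer input = (K'⊕opad) ∥ inner = 7e 74 5c 5c 5c 5c 5c ∥ 1a f2.
Outer hash (tag): even-index sum = 644 mod 256 = 132; odd-index sum = 326 mod 256 = 70 → 84 46.

8446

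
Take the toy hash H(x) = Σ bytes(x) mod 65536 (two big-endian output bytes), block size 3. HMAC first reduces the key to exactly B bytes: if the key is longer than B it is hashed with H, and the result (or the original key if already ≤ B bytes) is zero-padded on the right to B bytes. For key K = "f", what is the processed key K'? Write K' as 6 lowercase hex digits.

660000

Key "f" = 66 is 1 byte ≤ B = 3; zero-pad to 3 bytes: K' = 66 00 00.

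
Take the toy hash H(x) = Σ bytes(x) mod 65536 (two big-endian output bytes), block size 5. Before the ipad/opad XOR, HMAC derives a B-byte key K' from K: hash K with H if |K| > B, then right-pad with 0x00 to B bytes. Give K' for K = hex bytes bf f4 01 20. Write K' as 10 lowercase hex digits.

bff4012000

Key hex bytes bf f4 01 20 is 4 bytes ≤ B = 5; zero-pad to 5 bytes: K' = bf f4 01 20 00.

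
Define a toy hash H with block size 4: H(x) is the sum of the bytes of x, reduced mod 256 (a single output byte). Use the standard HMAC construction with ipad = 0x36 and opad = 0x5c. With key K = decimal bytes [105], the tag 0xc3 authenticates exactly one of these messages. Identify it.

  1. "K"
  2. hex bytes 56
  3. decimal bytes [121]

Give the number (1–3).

Key decimal bytes [105] = 69 is 1 byte ≤ B = 4; zero-pad to 4 bytes: K' = 69 00 00 00.
K' ⊕ ipad = 5f 36 36 36; K' ⊕ opad = 35 5c 5c 5c.
m1: inner = H(5f 36 36 36 4b) = 4c; tag = H(35 5c 5c 5c 4c) = 95
m2: inner = H(5f 36 36 36 56) = 57; tag = H(35 5c 5c 5c 57) = a0
m3: inner = H(5f 36 36 36 79) = 7a; tag = H(35 5c 5c 5c 7a) = c3 ← matches

3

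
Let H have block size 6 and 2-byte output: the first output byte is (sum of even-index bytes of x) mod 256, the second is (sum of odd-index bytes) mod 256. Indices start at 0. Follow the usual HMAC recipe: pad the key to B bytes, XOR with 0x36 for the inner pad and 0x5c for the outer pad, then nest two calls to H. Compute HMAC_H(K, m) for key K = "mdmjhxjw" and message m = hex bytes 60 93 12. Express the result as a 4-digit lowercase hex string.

2023

Key "mdmjhxjw" = 6d 64 6d 6a 68 78 6a 77 is 8 bytes > B = 6, so hash it first: H(key) = ac bd, then zero-pad to 6 bytes: K' = ac bd 00 00 00 00.
K' ⊕ ipad = 9a 8b 36 36 36 36.  K' ⊕ opad = f0 e1 5c 5c 5c 5c.
Inner input = (K'⊕ipad) ∥ m = 9a 8b 36 36 36 36 ∥ 60 93 12.
Inner hash: even-index sum = 376 mod 256 = 120; odd-index sum = 394 mod 256 = 138 → 78 8a.
Outer input = (K'⊕opad) ∥ inner = f0 e1 5c 5c 5c 5c ∥ 78 8a.
Outer hash (tag): even-index sum = 544 mod 256 = 32; odd-index sum = 547 mod 256 = 35 → 20 23.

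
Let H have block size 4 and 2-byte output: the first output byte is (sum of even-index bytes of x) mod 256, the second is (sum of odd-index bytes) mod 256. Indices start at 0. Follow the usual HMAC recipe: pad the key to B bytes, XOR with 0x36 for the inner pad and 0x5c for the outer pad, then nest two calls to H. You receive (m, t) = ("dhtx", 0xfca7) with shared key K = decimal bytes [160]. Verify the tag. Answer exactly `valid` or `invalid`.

invalid

Key decimal bytes [160] = a0 is 1 byte ≤ B = 4; zero-pad to 4 bytes: K' = a0 00 00 00.
K' ⊕ ipad = 96 36 36 36; K' ⊕ opad = fc 5c 5c 5c.
Inner hash: even-index sum = 420 mod 256 = 164; odd-index sum = 332 mod 256 = 76 → a4 4c.
Outer hash (recomputed tag): even-index sum = 508 mod 256 = 252; odd-index sum = 260 mod 256 = 4 → fc 04.
Recomputed tag = fc04; claimed = fca7 → mismatch.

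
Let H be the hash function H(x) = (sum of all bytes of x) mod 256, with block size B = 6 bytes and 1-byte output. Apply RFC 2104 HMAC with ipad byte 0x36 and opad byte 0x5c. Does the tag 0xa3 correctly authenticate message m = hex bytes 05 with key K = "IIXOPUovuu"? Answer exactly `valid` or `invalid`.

Key "IIXOPUovuu" = 49 49 58 4f 50 55 6f 76 75 75 is 10 bytes > B = 6, so hash it first: H(key) = ad, then zero-pad to 6 bytes: K' = ad 00 00 00 00 00.
K' ⊕ ipad = 9b 36 36 36 36 36; K' ⊕ opad = f1 5c 5c 5c 5c 5c.
Inner hash: sum = 155+54+54+54+54+54+5 = 430; mod 256 = 174 → ae.
Outer hash (recomputed tag): sum = 241+92+92+92+92+92+174 = 875; mod 256 = 107 → 6b.
Recomputed tag = 6b; claimed = a3 → mismatch.

invalid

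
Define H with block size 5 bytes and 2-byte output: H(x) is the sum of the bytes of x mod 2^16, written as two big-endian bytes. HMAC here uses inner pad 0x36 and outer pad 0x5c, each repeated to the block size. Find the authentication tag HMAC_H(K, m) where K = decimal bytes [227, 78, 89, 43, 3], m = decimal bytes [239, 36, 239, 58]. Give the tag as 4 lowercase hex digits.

Key decimal bytes [227, 78, 89, 43, 3] = e3 4e 59 2b 03 is exactly B = 5 bytes: K' = e3 4e 59 2b 03.
K' ⊕ ipad = d5 78 6f 1d 35.  K' ⊕ opad = bf 12 05 77 5f.
Inner input = (K'⊕ipad) ∥ m = d5 78 6f 1d 35 ∥ ef 24 ef 3a.
Inner hash: sum = 213+120+111+29+53+239+36+239+58 = 1098 → 04 4a.
Outer input = (K'⊕opad) ∥ inner = bf 12 05 77 5f ∥ 04 4a.
Outer hash (tag): sum = 191+18+5+119+95+4+74 = 506 → 01 fa.

01fa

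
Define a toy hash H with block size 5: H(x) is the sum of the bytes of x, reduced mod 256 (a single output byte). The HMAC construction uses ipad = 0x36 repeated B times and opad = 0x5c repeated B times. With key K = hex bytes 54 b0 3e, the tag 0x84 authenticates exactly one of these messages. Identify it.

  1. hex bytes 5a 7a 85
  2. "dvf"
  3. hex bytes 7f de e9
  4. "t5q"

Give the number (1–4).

Key hex bytes 54 b0 3e is 3 bytes ≤ B = 5; zero-pad to 5 bytes: K' = 54 b0 3e 00 00.
K' ⊕ ipad = 62 86 08 36 36; K' ⊕ opad = 08 ec 62 5c 5c.
m1: inner = H(62 86 08 36 36 5a 7a 85) = b5; tag = H(08 ec 62 5c 5c b5) = c3
m2: inner = H(62 86 08 36 36 64 76 66) = 9c; tag = H(08 ec 62 5c 5c 9c) = aa
m3: inner = H(62 86 08 36 36 7f de e9) = a2; tag = H(08 ec 62 5c 5c a2) = b0
m4: inner = H(62 86 08 36 36 74 35 71) = 76; tag = H(08 ec 62 5c 5c 76) = 84 ← matches

4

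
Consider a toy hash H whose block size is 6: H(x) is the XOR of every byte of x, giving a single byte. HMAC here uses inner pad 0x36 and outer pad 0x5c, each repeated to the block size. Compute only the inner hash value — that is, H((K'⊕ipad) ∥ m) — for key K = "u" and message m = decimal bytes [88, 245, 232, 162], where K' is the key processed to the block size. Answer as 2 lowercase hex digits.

Key "u" = 75 is 1 byte ≤ B = 6; zero-pad to 6 bytes: K' = 75 00 00 00 00 00.
K' ⊕ ipad = 43 36 36 36 36 36.
Inner input = 43 36 36 36 36 36 ∥ 58 f5 e8 a2.
Inner hash: XOR 43⊕36⊕36⊕36⊕36⊕36⊕58⊕f5⊕e8⊕a2 = 92.

92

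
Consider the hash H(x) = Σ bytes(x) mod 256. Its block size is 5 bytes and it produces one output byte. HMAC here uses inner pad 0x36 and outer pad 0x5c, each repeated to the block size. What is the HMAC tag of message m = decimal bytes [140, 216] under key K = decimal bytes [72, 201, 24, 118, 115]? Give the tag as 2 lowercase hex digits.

da

Key decimal bytes [72, 201, 24, 118, 115] = 48 c9 18 76 73 is exactly B = 5 bytes: K' = 48 c9 18 76 73.
K' ⊕ ipad = 7e ff 2e 40 45.  K' ⊕ opad = 14 95 44 2a 2f.
Inner input = (K'⊕ipad) ∥ m = 7e ff 2e 40 45 ∥ 8c d8.
Inner hash: sum = 126+255+46+64+69+140+216 = 916; mod 256 = 148 → 94.
Outer input = (K'⊕opad) ∥ inner = 14 95 44 2a 2f ∥ 94.
Outer hash (tag): sum = 20+149+68+42+47+148 = 474; mod 256 = 218 → da.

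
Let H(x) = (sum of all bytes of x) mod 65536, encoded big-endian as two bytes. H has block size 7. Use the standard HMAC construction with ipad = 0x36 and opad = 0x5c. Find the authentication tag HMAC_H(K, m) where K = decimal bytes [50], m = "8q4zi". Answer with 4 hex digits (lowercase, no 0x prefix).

02a1

Key decimal bytes [50] = 32 is 1 byte ≤ B = 7; zero-pad to 7 bytes: K' = 32 00 00 00 00 00 00.
K' ⊕ ipad = 04 36 36 36 36 36 36.  K' ⊕ opad = 6e 5c 5c 5c 5c 5c 5c.
Inner input = (K'⊕ipad) ∥ m = 04 36 36 36 36 36 36 ∥ 38 71 34 7a 69.
Inner hash: sum = 4+54+54+54+54+54+54+56+113+52+122+105 = 776 → 03 08.
Outer input = (K'⊕opad) ∥ inner = 6e 5c 5c 5c 5c 5c 5c ∥ 03 08.
Outer hash (tag): sum = 110+92+92+92+92+92+92+3+8 = 673 → 02 a1.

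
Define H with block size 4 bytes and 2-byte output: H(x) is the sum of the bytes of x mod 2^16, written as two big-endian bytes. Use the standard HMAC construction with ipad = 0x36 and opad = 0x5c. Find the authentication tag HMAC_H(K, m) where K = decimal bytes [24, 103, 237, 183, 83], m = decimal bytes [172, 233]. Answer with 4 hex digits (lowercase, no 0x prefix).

Key decimal bytes [24, 103, 237, 183, 83] = 18 67 ed b7 53 is 5 bytes > B = 4, so hash it first: H(key) = 02 76, then zero-pad to 4 bytes: K' = 02 76 00 00.
K' ⊕ ipad = 34 40 36 36.  K' ⊕ opad = 5e 2a 5c 5c.
Inner input = (K'⊕ipad) ∥ m = 34 40 36 36 ∥ ac e9.
Inner hash: sum = 52+64+54+54+172+233 = 629 → 02 75.
Outer input = (K'⊕opad) ∥ inner = 5e 2a 5c 5c ∥ 02 75.
Outer hash (tag): sum = 94+42+92+92+2+117 = 439 → 01 b7.

01b7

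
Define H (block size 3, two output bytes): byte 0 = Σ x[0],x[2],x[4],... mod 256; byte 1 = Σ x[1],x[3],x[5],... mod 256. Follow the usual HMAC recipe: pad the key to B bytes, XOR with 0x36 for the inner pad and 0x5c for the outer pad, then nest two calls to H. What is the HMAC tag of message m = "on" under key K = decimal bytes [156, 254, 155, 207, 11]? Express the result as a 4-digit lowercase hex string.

Key decimal bytes [156, 254, 155, 207, 11] = 9c fe 9b cf 0b is 5 bytes > B = 3, so hash it first: H(key) = 42 cd, then zero-pad to 3 bytes: K' = 42 cd 00.
K' ⊕ ipad = 74 fb 36.  K' ⊕ opad = 1e 91 5c.
Inner input = (K'⊕ipad) ∥ m = 74 fb 36 ∥ 6f 6e.
Inner hash: even-index sum = 280 mod 256 = 24; odd-index sum = 362 mod 256 = 106 → 18 6a.
Outer input = (K'⊕opad) ∥ inner = 1e 91 5c ∥ 18 6a.
Outer hash (tag): even-index sum = 228 mod 256 = 228; odd-index sum = 169 mod 256 = 169 → e4 a9.

e4a9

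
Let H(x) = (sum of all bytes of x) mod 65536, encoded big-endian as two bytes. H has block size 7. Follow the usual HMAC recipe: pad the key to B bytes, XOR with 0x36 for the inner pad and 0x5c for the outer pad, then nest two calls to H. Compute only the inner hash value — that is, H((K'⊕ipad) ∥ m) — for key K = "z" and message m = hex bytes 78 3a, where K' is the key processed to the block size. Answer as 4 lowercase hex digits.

0242

Key "z" = 7a is 1 byte ≤ B = 7; zero-pad to 7 bytes: K' = 7a 00 00 00 00 00 00.
K' ⊕ ipad = 4c 36 36 36 36 36 36.
Inner input = 4c 36 36 36 36 36 36 ∥ 78 3a.
Inner hash: sum = 76+54+54+54+54+54+54+120+58 = 578 → 02 42.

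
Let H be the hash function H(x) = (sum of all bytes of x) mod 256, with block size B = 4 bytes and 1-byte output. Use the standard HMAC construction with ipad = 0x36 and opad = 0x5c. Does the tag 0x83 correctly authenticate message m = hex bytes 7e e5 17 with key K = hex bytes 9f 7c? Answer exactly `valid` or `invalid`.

Key hex bytes 9f 7c is 2 bytes ≤ B = 4; zero-pad to 4 bytes: K' = 9f 7c 00 00.
K' ⊕ ipad = a9 4a 36 36; K' ⊕ opad = c3 20 5c 5c.
Inner hash: sum = 169+74+54+54+126+229+23 = 729; mod 256 = 217 → d9.
Outer hash (recomputed tag): sum = 195+32+92+92+217 = 628; mod 256 = 116 → 74.
Recomputed tag = 74; claimed = 83 → mismatch.

invalid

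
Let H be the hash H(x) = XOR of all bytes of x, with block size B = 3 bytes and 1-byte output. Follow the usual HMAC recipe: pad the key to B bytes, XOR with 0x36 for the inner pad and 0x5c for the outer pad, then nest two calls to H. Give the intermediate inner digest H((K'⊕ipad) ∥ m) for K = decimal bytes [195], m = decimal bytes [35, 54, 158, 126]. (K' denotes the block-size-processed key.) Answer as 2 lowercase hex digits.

00

Key decimal bytes [195] = c3 is 1 byte ≤ B = 3; zero-pad to 3 bytes: K' = c3 00 00.
K' ⊕ ipad = f5 36 36.
Inner input = f5 36 36 ∥ 23 36 9e 7e.
Inner hash: XOR f5⊕36⊕36⊕23⊕36⊕9e⊕7e = 00.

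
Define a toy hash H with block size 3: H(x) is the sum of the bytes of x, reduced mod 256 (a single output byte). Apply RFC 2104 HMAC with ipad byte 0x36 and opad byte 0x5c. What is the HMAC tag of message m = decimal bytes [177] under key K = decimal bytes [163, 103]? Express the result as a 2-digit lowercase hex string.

Key decimal bytes [163, 103] = a3 67 is 2 bytes ≤ B = 3; zero-pad to 3 bytes: K' = a3 67 00.
K' ⊕ ipad = 95 51 36.  K' ⊕ opad = ff 3b 5c.
Inner input = (K'⊕ipad) ∥ m = 95 51 36 ∥ b1.
Inner hash: sum = 149+81+54+177 = 461; mod 256 = 205 → cd.
Outer input = (K'⊕opad) ∥ inner = ff 3b 5c ∥ cd.
Outer hash (tag): sum = 255+59+92+205 = 611; mod 256 = 99 → 63.

63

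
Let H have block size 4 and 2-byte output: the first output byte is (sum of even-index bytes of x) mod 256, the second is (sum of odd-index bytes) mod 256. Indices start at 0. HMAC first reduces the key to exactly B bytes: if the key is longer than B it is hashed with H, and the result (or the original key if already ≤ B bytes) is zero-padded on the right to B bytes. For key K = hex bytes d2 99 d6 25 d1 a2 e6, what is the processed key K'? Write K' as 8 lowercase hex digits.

|K| = 7 > B = 4, so first hash the key.
H(K): even-index sum = 863 mod 256 = 95; odd-index sum = 352 mod 256 = 96 → 5f 60.
Zero-pad H(K) = 5f 60 to 4 bytes: K' = 5f 60 00 00.

5f600000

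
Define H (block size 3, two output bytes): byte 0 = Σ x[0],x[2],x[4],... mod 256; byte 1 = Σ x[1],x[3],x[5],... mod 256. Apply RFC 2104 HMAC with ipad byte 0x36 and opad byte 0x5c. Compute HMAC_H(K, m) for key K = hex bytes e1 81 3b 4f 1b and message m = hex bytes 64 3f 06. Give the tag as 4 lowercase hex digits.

1702

Key hex bytes e1 81 3b 4f 1b is 5 bytes > B = 3, so hash it first: H(key) = 37 d0, then zero-pad to 3 bytes: K' = 37 d0 00.
K' ⊕ ipad = 01 e6 36.  K' ⊕ opad = 6b 8c 5c.
Inner input = (K'⊕ipad) ∥ m = 01 e6 36 ∥ 64 3f 06.
Inner hash: even-index sum = 118 mod 256 = 118; odd-index sum = 336 mod 256 = 80 → 76 50.
Outer input = (K'⊕opad) ∥ inner = 6b 8c 5c ∥ 76 50.
Outer hash (tag): even-index sum = 279 mod 256 = 23; odd-index sum = 258 mod 256 = 2 → 17 02.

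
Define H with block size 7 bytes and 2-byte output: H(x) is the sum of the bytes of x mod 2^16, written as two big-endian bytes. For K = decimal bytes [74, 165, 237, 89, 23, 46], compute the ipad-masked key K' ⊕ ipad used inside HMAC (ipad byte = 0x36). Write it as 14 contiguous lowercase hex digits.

Key decimal bytes [74, 165, 237, 89, 23, 46] = 4a a5 ed 59 17 2e is 6 bytes ≤ B = 7; zero-pad to 7 bytes: K' = 4a a5 ed 59 17 2e 00.
XOR each byte with 0x36: 4a⊕36=7c, a5⊕36=93, ed⊕36=db, 59⊕36=6f, 17⊕36=21, 2e⊕36=18, 00⊕36=36.

7c93db6f211836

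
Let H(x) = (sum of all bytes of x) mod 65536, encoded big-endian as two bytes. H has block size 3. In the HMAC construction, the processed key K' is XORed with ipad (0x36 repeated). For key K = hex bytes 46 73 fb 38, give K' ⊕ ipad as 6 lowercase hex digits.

Key hex bytes 46 73 fb 38 is 4 bytes > B = 3, so hash it first: H(key) = 01 ec, then zero-pad to 3 bytes: K' = 01 ec 00.
XOR each byte with 0x36: 01⊕36=37, ec⊕36=da, 00⊕36=36.

37da36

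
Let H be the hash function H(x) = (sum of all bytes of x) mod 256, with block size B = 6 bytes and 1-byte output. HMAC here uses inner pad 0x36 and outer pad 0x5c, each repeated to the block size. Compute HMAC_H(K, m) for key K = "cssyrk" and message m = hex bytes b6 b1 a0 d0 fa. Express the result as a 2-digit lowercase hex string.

c7

Key "cssyrk" = 63 73 73 79 72 6b is exactly B = 6 bytes: K' = 63 73 73 79 72 6b.
K' ⊕ ipad = 55 45 45 4f 44 5d.  K' ⊕ opad = 3f 2f 2f 25 2e 37.
Inner input = (K'⊕ipad) ∥ m = 55 45 45 4f 44 5d ∥ b6 b1 a0 d0 fa.
Inner hash: sum = 85+69+69+79+68+93+182+177+160+208+250 = 1440; mod 256 = 160 → a0.
Outer input = (K'⊕opad) ∥ inner = 3f 2f 2f 25 2e 37 ∥ a0.
Outer hash (tag): sum = 63+47+47+37+46+55+160 = 455; mod 256 = 199 → c7.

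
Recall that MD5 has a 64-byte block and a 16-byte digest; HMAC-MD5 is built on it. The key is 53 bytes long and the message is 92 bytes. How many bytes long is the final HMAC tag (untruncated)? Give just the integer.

The tag is one MD5 digest: 16 bytes.

16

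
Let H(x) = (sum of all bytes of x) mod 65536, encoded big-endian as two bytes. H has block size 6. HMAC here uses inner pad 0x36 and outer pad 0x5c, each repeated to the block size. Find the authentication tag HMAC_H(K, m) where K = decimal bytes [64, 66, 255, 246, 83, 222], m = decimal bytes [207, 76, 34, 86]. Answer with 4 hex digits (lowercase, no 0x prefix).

0270

Key decimal bytes [64, 66, 255, 246, 83, 222] = 40 42 ff f6 53 de is exactly B = 6 bytes: K' = 40 42 ff f6 53 de.
K' ⊕ ipad = 76 74 c9 c0 65 e8.  K' ⊕ opad = 1c 1e a3 aa 0f 82.
Inner input = (K'⊕ipad) ∥ m = 76 74 c9 c0 65 e8 ∥ cf 4c 22 56.
Inner hash: sum = 118+116+201+192+101+232+207+76+34+86 = 1363 → 05 53.
Outer input = (K'⊕opad) ∥ inner = 1c 1e a3 aa 0f 82 ∥ 05 53.
Outer hash (tag): sum = 28+30+163+170+15+130+5+83 = 624 → 02 70.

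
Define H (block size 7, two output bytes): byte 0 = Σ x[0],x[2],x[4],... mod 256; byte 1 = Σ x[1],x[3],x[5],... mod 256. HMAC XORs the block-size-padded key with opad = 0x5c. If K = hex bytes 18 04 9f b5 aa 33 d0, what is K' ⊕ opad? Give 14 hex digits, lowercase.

4458c3e9f66f8c

Key hex bytes 18 04 9f b5 aa 33 d0 is exactly B = 7 bytes: K' = 18 04 9f b5 aa 33 d0.
XOR each byte with 0x5c: 18⊕5c=44, 04⊕5c=58, 9f⊕5c=c3, b5⊕5c=e9, aa⊕5c=f6, 33⊕5c=6f, d0⊕5c=8c.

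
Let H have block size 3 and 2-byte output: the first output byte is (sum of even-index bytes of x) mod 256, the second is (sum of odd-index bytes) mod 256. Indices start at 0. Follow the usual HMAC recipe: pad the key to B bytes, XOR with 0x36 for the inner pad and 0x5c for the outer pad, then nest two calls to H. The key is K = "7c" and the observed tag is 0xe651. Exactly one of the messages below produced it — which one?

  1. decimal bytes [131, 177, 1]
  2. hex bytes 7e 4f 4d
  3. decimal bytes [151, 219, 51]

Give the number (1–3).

Key "7c" = 37 63 is 2 bytes ≤ B = 3; zero-pad to 3 bytes: K' = 37 63 00.
K' ⊕ ipad = 01 55 36; K' ⊕ opad = 6b 3f 5c.
m1: inner = H(01 55 36 83 b1 01) = e8 d9; tag = H(6b 3f 5c e8 d9) = a027
m2: inner = H(01 55 36 7e 4f 4d) = 86 20; tag = H(6b 3f 5c 86 20) = e7c5
m3: inner = H(01 55 36 97 db 33) = 12 1f; tag = H(6b 3f 5c 12 1f) = e651 ← matches

3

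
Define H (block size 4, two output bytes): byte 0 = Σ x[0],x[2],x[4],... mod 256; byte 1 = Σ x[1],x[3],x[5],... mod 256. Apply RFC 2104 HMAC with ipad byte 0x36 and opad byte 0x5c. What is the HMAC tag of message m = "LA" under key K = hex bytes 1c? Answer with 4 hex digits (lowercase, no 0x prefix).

4865

Key hex bytes 1c is 1 byte ≤ B = 4; zero-pad to 4 bytes: K' = 1c 00 00 00.
K' ⊕ ipad = 2a 36 36 36.  K' ⊕ opad = 40 5c 5c 5c.
Inner input = (K'⊕ipad) ∥ m = 2a 36 36 36 ∥ 4c 41.
Inner hash: even-index sum = 172 mod 256 = 172; odd-index sum = 173 mod 256 = 173 → ac ad.
Outer input = (K'⊕opad) ∥ inner = 40 5c 5c 5c ∥ ac ad.
Outer hash (tag): even-index sum = 328 mod 256 = 72; odd-index sum = 357 mod 256 = 101 → 48 65.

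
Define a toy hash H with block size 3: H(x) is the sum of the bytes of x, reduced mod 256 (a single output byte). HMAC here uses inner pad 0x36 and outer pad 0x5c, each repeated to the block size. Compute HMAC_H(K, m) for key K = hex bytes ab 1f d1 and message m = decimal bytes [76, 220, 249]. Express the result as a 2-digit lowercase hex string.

Key hex bytes ab 1f d1 is exactly B = 3 bytes: K' = ab 1f d1.
K' ⊕ ipad = 9d 29 e7.  K' ⊕ opad = f7 43 8d.
Inner input = (K'⊕ipad) ∥ m = 9d 29 e7 ∥ 4c dc f9.
Inner hash: sum = 157+41+231+76+220+249 = 974; mod 256 = 206 → ce.
Outer input = (K'⊕opad) ∥ inner = f7 43 8d ∥ ce.
Outer hash (tag): sum = 247+67+141+206 = 661; mod 256 = 149 → 95.

95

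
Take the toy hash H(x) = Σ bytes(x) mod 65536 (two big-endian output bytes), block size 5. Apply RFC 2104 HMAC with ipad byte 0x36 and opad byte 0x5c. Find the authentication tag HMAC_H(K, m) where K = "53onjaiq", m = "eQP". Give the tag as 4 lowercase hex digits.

Key "53onjaiq" = 35 33 6f 6e 6a 61 69 71 is 8 bytes > B = 5, so hash it first: H(key) = 02 ea, then zero-pad to 5 bytes: K' = 02 ea 00 00 00.
K' ⊕ ipad = 34 dc 36 36 36.  K' ⊕ opad = 5e b6 5c 5c 5c.
Inner input = (K'⊕ipad) ∥ m = 34 dc 36 36 36 ∥ 65 51 50.
Inner hash: sum = 52+220+54+54+54+101+81+80 = 696 → 02 b8.
Outer input = (K'⊕opad) ∥ inner = 5e b6 5c 5c 5c ∥ 02 b8.
Outer hash (tag): sum = 94+182+92+92+92+2+184 = 738 → 02 e2.

02e2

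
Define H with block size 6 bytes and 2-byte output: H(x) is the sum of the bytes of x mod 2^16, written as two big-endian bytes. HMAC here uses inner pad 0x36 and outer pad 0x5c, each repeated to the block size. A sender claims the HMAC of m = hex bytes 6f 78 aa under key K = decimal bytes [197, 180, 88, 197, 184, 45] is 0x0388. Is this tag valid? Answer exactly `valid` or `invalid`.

Key decimal bytes [197, 180, 88, 197, 184, 45] = c5 b4 58 c5 b8 2d is exactly B = 6 bytes: K' = c5 b4 58 c5 b8 2d.
K' ⊕ ipad = f3 82 6e f3 8e 1b; K' ⊕ opad = 99 e8 04 99 e4 71.
Inner hash: sum = 243+130+110+243+142+27+111+120+170 = 1296 → 05 10.
Outer hash (recomputed tag): sum = 153+232+4+153+228+113+5+16 = 904 → 03 88.
Recomputed tag = 0388; claimed = 0388 → match.

valid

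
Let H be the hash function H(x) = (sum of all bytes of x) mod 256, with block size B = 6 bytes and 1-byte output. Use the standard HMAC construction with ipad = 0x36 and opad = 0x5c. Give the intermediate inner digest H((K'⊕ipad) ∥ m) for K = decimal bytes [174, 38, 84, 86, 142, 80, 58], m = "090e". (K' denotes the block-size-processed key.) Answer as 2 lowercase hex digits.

Key decimal bytes [174, 38, 84, 86, 142, 80, 58] = ae 26 54 56 8e 50 3a is 7 bytes > B = 6, so hash it first: H(key) = 96, then zero-pad to 6 bytes: K' = 96 00 00 00 00 00.
K' ⊕ ipad = a0 36 36 36 36 36.
Inner input = a0 36 36 36 36 36 ∥ 30 39 30 65.
Inner hash: sum = 160+54+54+54+54+54+48+57+48+101 = 684; mod 256 = 172 → ac.

ac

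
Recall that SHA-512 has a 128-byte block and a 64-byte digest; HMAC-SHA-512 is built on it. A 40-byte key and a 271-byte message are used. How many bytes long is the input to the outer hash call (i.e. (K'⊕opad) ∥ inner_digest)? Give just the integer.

192

Key is 40 ≤ 128 bytes, zero-padded: |K'| = 128.
Outer input = (K'⊕opad) ∥ H(inner) → 128 + 64 = 192 bytes.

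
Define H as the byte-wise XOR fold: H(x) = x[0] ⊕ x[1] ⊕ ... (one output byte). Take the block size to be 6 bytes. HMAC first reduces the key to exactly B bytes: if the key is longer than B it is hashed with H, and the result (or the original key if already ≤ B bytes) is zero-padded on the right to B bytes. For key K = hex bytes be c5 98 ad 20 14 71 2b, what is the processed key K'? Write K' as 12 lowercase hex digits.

|K| = 8 > B = 6, so first hash the key.
H(K): XOR be⊕c5⊕98⊕ad⊕20⊕14⊕71⊕2b = 20.
Zero-pad H(K) = 20 to 6 bytes: K' = 20 00 00 00 00 00.

200000000000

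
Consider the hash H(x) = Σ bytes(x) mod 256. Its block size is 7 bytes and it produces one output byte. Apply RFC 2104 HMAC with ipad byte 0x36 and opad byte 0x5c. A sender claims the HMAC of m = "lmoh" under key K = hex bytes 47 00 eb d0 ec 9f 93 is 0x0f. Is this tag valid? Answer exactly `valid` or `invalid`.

invalid

Key hex bytes 47 00 eb d0 ec 9f 93 is exactly B = 7 bytes: K' = 47 00 eb d0 ec 9f 93.
K' ⊕ ipad = 71 36 dd e6 da a9 a5; K' ⊕ opad = 1b 5c b7 8c b0 c3 cf.
Inner hash: sum = 113+54+221+230+218+169+165+108+109+111+104 = 1602; mod 256 = 66 → 42.
Outer hash (recomputed tag): sum = 27+92+183+140+176+195+207+66 = 1086; mod 256 = 62 → 3e.
Recomputed tag = 3e; claimed = 0f → mismatch.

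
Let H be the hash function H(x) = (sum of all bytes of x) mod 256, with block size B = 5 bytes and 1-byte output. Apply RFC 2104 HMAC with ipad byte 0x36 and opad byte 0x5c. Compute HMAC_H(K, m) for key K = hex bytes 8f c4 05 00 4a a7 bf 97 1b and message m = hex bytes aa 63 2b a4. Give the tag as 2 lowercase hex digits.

Key hex bytes 8f c4 05 00 4a a7 bf 97 1b is 9 bytes > B = 5, so hash it first: H(key) = ba, then zero-pad to 5 bytes: K' = ba 00 00 00 00.
K' ⊕ ipad = 8c 36 36 36 36.  K' ⊕ opad = e6 5c 5c 5c 5c.
Inner input = (K'⊕ipad) ∥ m = 8c 36 36 36 36 ∥ aa 63 2b a4.
Inner hash: sum = 140+54+54+54+54+170+99+43+164 = 832; mod 256 = 64 → 40.
Outer input = (K'⊕opad) ∥ inner = e6 5c 5c 5c 5c ∥ 40.
Outer hash (tag): sum = 230+92+92+92+92+64 = 662; mod 256 = 150 → 96.

96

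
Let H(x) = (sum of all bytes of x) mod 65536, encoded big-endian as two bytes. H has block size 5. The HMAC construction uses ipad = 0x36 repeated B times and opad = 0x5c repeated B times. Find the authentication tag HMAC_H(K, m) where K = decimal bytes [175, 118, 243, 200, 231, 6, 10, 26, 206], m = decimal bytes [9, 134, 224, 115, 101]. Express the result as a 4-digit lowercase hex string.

02f6

Key decimal bytes [175, 118, 243, 200, 231, 6, 10, 26, 206] = af 76 f3 c8 e7 06 0a 1a ce is 9 bytes > B = 5, so hash it first: H(key) = 04 bf, then zero-pad to 5 bytes: K' = 04 bf 00 00 00.
K' ⊕ ipad = 32 89 36 36 36.  K' ⊕ opad = 58 e3 5c 5c 5c.
Inner input = (K'⊕ipad) ∥ m = 32 89 36 36 36 ∥ 09 86 e0 73 65.
Inner hash: sum = 50+137+54+54+54+9+134+224+115+101 = 932 → 03 a4.
Outer input = (K'⊕opad) ∥ inner = 58 e3 5c 5c 5c ∥ 03 a4.
Outer hash (tag): sum = 88+227+92+92+92+3+164 = 758 → 02 f6.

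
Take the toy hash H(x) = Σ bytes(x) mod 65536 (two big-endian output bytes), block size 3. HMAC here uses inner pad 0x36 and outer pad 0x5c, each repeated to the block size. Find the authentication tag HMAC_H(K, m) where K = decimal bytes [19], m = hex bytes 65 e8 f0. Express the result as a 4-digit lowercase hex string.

01d7

Key decimal bytes [19] = 13 is 1 byte ≤ B = 3; zero-pad to 3 bytes: K' = 13 00 00.
K' ⊕ ipad = 25 36 36.  K' ⊕ opad = 4f 5c 5c.
Inner input = (K'⊕ipad) ∥ m = 25 36 36 ∥ 65 e8 f0.
Inner hash: sum = 37+54+54+101+232+240 = 718 → 02 ce.
Outer input = (K'⊕opad) ∥ inner = 4f 5c 5c ∥ 02 ce.
Outer hash (tag): sum = 79+92+92+2+206 = 471 → 01 d7.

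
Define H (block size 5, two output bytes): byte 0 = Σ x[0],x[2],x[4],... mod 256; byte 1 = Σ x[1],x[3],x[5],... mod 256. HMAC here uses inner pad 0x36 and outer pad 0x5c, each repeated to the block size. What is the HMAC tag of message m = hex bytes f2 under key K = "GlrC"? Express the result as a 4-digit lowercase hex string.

Key "GlrC" = 47 6c 72 43 is 4 bytes ≤ B = 5; zero-pad to 5 bytes: K' = 47 6c 72 43 00.
K' ⊕ ipad = 71 5a 44 75 36.  K' ⊕ opad = 1b 30 2e 1f 5c.
Inner input = (K'⊕ipad) ∥ m = 71 5a 44 75 36 ∥ f2.
Inner hash: even-index sum = 235 mod 256 = 235; odd-index sum = 449 mod 256 = 193 → eb c1.
Outer input = (K'⊕opad) ∥ inner = 1b 30 2e 1f 5c ∥ eb c1.
Outer hash (tag): even-index sum = 358 mod 256 = 102; odd-index sum = 314 mod 256 = 58 → 66 3a.

663a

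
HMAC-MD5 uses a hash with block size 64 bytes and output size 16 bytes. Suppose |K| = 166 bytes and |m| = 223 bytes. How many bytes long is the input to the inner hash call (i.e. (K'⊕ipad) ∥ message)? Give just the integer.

Key is 166 > 64 bytes, so it is hashed to 16 bytes then zero-padded to 64: |K'| = 64.
Inner input = (K'⊕ipad) ∥ m → 64 + 223 = 287 bytes.

287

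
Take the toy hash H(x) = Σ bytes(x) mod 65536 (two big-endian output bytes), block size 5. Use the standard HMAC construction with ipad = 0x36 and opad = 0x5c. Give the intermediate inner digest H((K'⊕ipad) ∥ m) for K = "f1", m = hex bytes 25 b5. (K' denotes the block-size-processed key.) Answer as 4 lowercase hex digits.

Key "f1" = 66 31 is 2 bytes ≤ B = 5; zero-pad to 5 bytes: K' = 66 31 00 00 00.
K' ⊕ ipad = 50 07 36 36 36.
Inner input = 50 07 36 36 36 ∥ 25 b5.
Inner hash: sum = 80+7+54+54+54+37+181 = 467 → 01 d3.

01d3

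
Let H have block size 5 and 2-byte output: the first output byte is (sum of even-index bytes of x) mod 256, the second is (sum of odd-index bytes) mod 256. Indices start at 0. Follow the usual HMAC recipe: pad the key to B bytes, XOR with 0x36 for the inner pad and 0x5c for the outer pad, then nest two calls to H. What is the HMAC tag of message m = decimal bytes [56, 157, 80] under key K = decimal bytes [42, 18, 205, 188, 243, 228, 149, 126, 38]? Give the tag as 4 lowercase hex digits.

7564

Key decimal bytes [42, 18, 205, 188, 243, 228, 149, 126, 38] = 2a 12 cd bc f3 e4 95 7e 26 is 9 bytes > B = 5, so hash it first: H(key) = a5 30, then zero-pad to 5 bytes: K' = a5 30 00 00 00.
K' ⊕ ipad = 93 06 36 36 36.  K' ⊕ opad = f9 6c 5c 5c 5c.
Inner input = (K'⊕ipad) ∥ m = 93 06 36 36 36 ∥ 38 9d 50.
Inner hash: even-index sum = 412 mod 256 = 156; odd-index sum = 196 mod 256 = 196 → 9c c4.
Outer input = (K'⊕opad) ∥ inner = f9 6c 5c 5c 5c ∥ 9c c4.
Outer hash (tag): even-index sum = 629 mod 256 = 117; odd-index sum = 356 mod 256 = 100 → 75 64.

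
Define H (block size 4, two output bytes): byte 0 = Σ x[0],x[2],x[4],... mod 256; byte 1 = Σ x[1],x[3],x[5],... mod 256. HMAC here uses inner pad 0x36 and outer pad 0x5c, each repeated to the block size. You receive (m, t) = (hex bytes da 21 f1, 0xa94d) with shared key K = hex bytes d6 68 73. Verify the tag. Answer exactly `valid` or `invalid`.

Key hex bytes d6 68 73 is 3 bytes ≤ B = 4; zero-pad to 4 bytes: K' = d6 68 73 00.
K' ⊕ ipad = e0 5e 45 36; K' ⊕ opad = 8a 34 2f 5c.
Inner hash: even-index sum = 752 mod 256 = 240; odd-index sum = 181 mod 256 = 181 → f0 b5.
Outer hash (recomputed tag): even-index sum = 425 mod 256 = 169; odd-index sum = 325 mod 256 = 69 → a9 45.
Recomputed tag = a945; claimed = a94d → mismatch.

invalid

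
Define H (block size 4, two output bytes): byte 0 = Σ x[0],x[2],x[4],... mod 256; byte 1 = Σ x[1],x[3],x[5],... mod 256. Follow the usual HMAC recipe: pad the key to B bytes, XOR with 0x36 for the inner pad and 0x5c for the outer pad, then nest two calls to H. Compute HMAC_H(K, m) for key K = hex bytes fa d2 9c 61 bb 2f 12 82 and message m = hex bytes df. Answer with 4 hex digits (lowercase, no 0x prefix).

051c

Key hex bytes fa d2 9c 61 bb 2f 12 82 is 8 bytes > B = 4, so hash it first: H(key) = 63 e4, then zero-pad to 4 bytes: K' = 63 e4 00 00.
K' ⊕ ipad = 55 d2 36 36.  K' ⊕ opad = 3f b8 5c 5c.
Inner input = (K'⊕ipad) ∥ m = 55 d2 36 36 ∥ df.
Inner hash: even-index sum = 362 mod 256 = 106; odd-index sum = 264 mod 256 = 8 → 6a 08.
Outer input = (K'⊕opad) ∥ inner = 3f b8 5c 5c ∥ 6a 08.
Outer hash (tag): even-index sum = 261 mod 256 = 5; odd-index sum = 284 mod 256 = 28 → 05 1c.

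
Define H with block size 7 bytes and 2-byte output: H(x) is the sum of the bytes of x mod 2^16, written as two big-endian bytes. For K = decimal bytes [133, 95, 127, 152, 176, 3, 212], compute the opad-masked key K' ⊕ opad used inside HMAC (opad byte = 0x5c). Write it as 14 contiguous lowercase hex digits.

Key decimal bytes [133, 95, 127, 152, 176, 3, 212] = 85 5f 7f 98 b0 03 d4 is exactly B = 7 bytes: K' = 85 5f 7f 98 b0 03 d4.
XOR each byte with 0x5c: 85⊕5c=d9, 5f⊕5c=03, 7f⊕5c=23, 98⊕5c=c4, b0⊕5c=ec, 03⊕5c=5f, d4⊕5c=88.

d90323c4ec5f88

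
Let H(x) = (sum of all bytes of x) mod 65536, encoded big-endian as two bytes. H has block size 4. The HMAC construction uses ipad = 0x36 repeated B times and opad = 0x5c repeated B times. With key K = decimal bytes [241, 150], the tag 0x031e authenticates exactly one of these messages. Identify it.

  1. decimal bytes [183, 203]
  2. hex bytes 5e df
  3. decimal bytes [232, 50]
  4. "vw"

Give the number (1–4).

Key decimal bytes [241, 150] = f1 96 is 2 bytes ≤ B = 4; zero-pad to 4 bytes: K' = f1 96 00 00.
K' ⊕ ipad = c7 a0 36 36; K' ⊕ opad = ad ca 5c 5c.
m1: inner = H(c7 a0 36 36 b7 cb) = 03 55; tag = H(ad ca 5c 5c 03 55) = 0287
m2: inner = H(c7 a0 36 36 5e df) = 03 10; tag = H(ad ca 5c 5c 03 10) = 0242
m3: inner = H(c7 a0 36 36 e8 32) = 02 ed; tag = H(ad ca 5c 5c 02 ed) = 031e ← matches
m4: inner = H(c7 a0 36 36 76 77) = 02 c0; tag = H(ad ca 5c 5c 02 c0) = 02f1

3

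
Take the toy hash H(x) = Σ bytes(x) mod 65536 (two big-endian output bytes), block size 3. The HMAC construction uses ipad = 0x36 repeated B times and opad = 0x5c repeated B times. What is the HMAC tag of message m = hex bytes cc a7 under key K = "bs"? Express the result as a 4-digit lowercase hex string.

Key "bs" = 62 73 is 2 bytes ≤ B = 3; zero-pad to 3 bytes: K' = 62 73 00.
K' ⊕ ipad = 54 45 36.  K' ⊕ opad = 3e 2f 5c.
Inner input = (K'⊕ipad) ∥ m = 54 45 36 ∥ cc a7.
Inner hash: sum = 84+69+54+204+167 = 578 → 02 42.
Outer input = (K'⊕opad) ∥ inner = 3e 2f 5c ∥ 02 42.
Outer hash (tag): sum = 62+47+92+2+66 = 269 → 01 0d.

010d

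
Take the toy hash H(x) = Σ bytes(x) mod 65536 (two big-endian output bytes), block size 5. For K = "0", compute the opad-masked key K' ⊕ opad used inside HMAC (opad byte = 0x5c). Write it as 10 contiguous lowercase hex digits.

6c5c5c5c5c

Key "0" = 30 is 1 byte ≤ B = 5; zero-pad to 5 bytes: K' = 30 00 00 00 00.
XOR each byte with 0x5c: 30⊕5c=6c, 00⊕5c=5c, 00⊕5c=5c, 00⊕5c=5c, 00⊕5c=5c.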